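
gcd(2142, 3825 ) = 153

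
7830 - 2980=4850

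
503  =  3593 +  - 3090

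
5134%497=164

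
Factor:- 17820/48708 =-3^1*5^1*41^( - 1 )= -15/41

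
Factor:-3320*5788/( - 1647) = 19216160/1647=2^5*3^( - 3)*5^1*61^(- 1)* 83^1*1447^1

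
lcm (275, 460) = 25300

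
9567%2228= 655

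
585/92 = 585/92=6.36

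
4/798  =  2/399 = 0.01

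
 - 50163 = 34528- 84691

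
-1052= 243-1295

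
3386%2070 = 1316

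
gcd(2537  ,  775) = 1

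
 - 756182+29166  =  -727016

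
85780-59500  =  26280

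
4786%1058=554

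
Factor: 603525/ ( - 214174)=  - 2^(-1)*3^1*5^2*13^1 * 173^ ( - 1) = - 975/346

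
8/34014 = 4/17007 = 0.00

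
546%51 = 36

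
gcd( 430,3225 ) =215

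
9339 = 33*283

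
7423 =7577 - 154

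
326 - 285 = 41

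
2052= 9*228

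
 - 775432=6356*(  -  122)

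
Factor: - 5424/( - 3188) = 2^2*3^1*113^1*797^(-1 ) = 1356/797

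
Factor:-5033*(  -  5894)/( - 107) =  - 2^1 * 7^2*107^( - 1) * 421^1*719^1 = -29664502/107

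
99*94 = 9306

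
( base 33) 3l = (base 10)120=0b1111000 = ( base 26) 4G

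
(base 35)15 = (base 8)50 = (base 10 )40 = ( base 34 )16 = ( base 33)17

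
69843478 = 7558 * 9241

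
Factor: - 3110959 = -139^1*22381^1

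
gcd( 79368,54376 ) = 8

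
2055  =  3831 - 1776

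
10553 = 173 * 61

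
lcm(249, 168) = 13944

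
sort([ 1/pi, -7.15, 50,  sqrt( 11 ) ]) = [ - 7.15,1/pi,sqrt (11), 50 ]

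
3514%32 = 26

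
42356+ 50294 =92650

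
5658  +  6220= 11878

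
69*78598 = 5423262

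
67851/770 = 9693/110 = 88.12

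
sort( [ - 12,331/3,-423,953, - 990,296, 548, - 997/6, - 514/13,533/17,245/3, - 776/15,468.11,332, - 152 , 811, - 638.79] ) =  [ - 990, - 638.79,  -  423, - 997/6, - 152, - 776/15, - 514/13, - 12,533/17,245/3, 331/3, 296,332,468.11,548, 811,953] 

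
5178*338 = 1750164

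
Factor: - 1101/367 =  - 3^1 = - 3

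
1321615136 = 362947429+958667707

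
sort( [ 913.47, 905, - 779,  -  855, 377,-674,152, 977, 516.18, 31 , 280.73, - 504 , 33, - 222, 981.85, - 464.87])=[-855, - 779, - 674, - 504, - 464.87, - 222,  31,  33, 152,280.73, 377 , 516.18,905, 913.47, 977, 981.85] 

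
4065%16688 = 4065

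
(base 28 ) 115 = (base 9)1107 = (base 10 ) 817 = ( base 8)1461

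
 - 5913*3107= - 18371691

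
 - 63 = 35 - 98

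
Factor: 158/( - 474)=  - 3^( - 1)=- 1/3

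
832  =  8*104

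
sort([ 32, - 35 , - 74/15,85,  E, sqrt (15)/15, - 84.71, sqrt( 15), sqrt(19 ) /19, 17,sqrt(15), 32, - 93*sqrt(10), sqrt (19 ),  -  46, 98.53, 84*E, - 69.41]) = [- 93 * sqrt(10 ), - 84.71, - 69.41, - 46, -35, - 74/15, sqrt( 19)/19,sqrt(15 ) /15 , E, sqrt(15) , sqrt(15),sqrt ( 19 ), 17, 32, 32, 85, 98.53, 84*E ]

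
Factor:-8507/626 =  - 2^( - 1)*47^1*181^1*313^( - 1) 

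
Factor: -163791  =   - 3^2*18199^1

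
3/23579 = 3/23579 = 0.00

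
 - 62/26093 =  - 62/26093 = -  0.00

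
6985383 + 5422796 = 12408179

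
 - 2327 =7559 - 9886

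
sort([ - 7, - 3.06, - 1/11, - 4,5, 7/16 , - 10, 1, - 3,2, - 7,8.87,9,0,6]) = [ - 10,- 7, - 7, -4, - 3.06, - 3,-1/11,  0,7/16, 1,2, 5, 6, 8.87,9]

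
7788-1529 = 6259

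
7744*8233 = 63756352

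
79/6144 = 79/6144 = 0.01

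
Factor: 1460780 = 2^2*5^1*73039^1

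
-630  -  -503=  - 127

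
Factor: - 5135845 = -5^1*11^2*13^1*653^1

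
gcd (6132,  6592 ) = 4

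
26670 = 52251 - 25581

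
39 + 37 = 76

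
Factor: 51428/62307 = 52/63 = 2^2*3^( - 2)*7^(-1)*13^1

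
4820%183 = 62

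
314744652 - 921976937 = -607232285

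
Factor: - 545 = - 5^1*109^1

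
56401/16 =3525 + 1/16 = 3525.06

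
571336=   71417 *8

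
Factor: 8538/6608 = 4269/3304 = 2^( - 3)*3^1*7^(-1)*59^( -1 )*1423^1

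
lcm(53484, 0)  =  0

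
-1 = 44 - 45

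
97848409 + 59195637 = 157044046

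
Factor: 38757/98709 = 12919/32903 = 13^( - 1 )*2531^( - 1)*12919^1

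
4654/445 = 10 + 204/445 = 10.46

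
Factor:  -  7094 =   -  2^1*3547^1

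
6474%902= 160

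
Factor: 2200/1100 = 2= 2^1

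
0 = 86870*0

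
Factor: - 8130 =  - 2^1*3^1*5^1*271^1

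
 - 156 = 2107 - 2263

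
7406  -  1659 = 5747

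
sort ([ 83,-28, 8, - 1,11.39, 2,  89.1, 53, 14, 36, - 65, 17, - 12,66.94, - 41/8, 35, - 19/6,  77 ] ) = [-65 , - 28, - 12, - 41/8, - 19/6 , - 1, 2,8,11.39,  14,  17, 35,36, 53,66.94, 77, 83,89.1]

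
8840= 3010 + 5830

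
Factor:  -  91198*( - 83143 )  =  2^1 *29^1*47^1*61^1 * 45599^1 = 7582475314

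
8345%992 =409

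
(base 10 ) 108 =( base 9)130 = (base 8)154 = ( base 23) 4g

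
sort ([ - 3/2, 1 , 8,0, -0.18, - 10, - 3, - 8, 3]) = [ - 10, - 8, - 3, - 3/2,  -  0.18, 0,  1,3, 8]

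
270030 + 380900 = 650930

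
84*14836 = 1246224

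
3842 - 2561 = 1281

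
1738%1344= 394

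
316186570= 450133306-133946736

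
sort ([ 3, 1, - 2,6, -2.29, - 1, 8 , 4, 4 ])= [ - 2.29, - 2 , - 1,1, 3,4, 4,6,8 ] 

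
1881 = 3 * 627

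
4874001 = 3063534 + 1810467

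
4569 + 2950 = 7519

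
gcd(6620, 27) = 1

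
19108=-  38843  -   - 57951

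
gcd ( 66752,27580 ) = 28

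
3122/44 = 70 + 21/22 = 70.95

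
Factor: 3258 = 2^1*3^2*181^1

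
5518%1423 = 1249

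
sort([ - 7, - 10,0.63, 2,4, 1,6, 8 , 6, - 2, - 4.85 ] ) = [- 10, - 7,-4.85, - 2, 0.63, 1, 2, 4,6, 6, 8 ]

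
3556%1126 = 178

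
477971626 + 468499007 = 946470633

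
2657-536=2121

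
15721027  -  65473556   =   - 49752529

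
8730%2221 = 2067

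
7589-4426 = 3163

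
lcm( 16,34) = 272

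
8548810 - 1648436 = 6900374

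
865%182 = 137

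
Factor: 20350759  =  11^1 * 13^1*61^1 * 2333^1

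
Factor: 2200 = 2^3 * 5^2 * 11^1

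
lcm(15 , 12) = 60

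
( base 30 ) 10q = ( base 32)su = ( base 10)926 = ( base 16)39E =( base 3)1021022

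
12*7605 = 91260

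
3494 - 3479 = 15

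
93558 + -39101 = 54457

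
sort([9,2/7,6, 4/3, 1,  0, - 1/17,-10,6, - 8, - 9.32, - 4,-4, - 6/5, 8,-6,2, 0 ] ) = [  -  10, - 9.32, - 8, -6,-4,  -  4, - 6/5,-1/17, 0, 0,2/7,1,4/3, 2,6,6,8,9 ] 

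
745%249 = 247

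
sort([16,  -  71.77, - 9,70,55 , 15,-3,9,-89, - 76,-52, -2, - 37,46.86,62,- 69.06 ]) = [ - 89, - 76, - 71.77, - 69.06,-52, - 37, - 9, - 3, - 2,9,15,  16,46.86,55 , 62,70]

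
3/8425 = 3/8425 = 0.00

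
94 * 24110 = 2266340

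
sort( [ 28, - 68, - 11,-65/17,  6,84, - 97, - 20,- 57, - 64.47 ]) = [ - 97,  -  68, - 64.47, - 57, - 20, - 11, - 65/17,6, 28,84 ]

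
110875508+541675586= 652551094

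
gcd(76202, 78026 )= 2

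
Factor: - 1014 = -2^1*3^1*13^2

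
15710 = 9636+6074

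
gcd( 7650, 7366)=2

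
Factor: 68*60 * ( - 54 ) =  - 2^5*3^4*5^1*17^1 = - 220320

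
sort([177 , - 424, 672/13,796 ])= [ -424, 672/13,177,796]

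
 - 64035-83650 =-147685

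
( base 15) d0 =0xC3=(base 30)6f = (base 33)5u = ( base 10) 195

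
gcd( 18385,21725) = 5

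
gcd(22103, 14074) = 31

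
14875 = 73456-58581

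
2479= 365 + 2114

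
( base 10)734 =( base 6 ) 3222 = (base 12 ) 512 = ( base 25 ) 149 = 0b1011011110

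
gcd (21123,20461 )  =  1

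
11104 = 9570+1534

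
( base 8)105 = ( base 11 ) 63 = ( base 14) 4d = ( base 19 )3C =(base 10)69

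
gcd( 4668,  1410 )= 6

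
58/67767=58/67767 = 0.00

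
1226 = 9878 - 8652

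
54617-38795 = 15822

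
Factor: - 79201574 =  - 2^1*101^1*392087^1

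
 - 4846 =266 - 5112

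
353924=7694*46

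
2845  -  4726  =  - 1881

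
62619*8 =500952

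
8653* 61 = 527833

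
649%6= 1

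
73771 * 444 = 32754324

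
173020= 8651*20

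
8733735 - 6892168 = 1841567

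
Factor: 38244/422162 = 19122/211081  =  2^1*3^1*13^(-2 )*1249^(-1)*3187^1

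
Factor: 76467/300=2^( -2)*5^( - 2) * 71^1*359^1 = 25489/100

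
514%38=20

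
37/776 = 37/776 =0.05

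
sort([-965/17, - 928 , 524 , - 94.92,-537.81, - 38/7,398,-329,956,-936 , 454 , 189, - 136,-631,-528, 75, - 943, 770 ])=[-943, - 936,-928,-631,-537.81, - 528, - 329,-136, - 94.92,- 965/17, - 38/7,75,189 , 398,454,524,770,956]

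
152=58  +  94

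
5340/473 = 11 + 137/473 = 11.29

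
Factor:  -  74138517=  - 3^3*239^1*11489^1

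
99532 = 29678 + 69854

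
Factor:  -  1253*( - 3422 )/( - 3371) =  - 2^1 * 7^1*29^1*59^1 *179^1 * 3371^(-1) = - 4287766/3371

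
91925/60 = 18385/12=1532.08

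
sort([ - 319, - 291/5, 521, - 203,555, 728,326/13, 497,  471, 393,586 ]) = [ - 319, - 203,  -  291/5,326/13, 393,471,497,521,555,  586,  728]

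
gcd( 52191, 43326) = 9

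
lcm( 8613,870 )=86130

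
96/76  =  1+5/19 = 1.26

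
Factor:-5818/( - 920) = 2^(-2 )*5^( - 1)*23^(-1) *2909^1  =  2909/460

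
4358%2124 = 110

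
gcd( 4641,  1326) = 663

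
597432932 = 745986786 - 148553854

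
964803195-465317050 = 499486145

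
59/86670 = 59/86670 = 0.00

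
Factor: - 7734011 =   -  67^1 *89^1 * 1297^1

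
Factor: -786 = - 2^1*3^1*131^1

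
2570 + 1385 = 3955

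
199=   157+42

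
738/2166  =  123/361 = 0.34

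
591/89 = 591/89 = 6.64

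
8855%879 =65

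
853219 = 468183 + 385036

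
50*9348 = 467400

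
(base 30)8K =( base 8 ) 404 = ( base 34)7M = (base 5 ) 2020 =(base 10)260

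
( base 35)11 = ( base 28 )18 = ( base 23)1d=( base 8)44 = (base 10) 36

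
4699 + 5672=10371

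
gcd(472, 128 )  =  8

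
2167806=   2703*802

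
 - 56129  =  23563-79692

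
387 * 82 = 31734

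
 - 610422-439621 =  - 1050043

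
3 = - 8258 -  -8261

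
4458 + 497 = 4955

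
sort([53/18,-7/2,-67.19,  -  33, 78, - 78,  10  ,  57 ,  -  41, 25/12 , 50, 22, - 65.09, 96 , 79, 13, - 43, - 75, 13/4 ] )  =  [ - 78, - 75,-67.19, - 65.09, - 43, - 41, - 33, - 7/2, 25/12, 53/18,13/4, 10, 13,22, 50, 57,78, 79, 96]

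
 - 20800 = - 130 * 160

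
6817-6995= - 178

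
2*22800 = 45600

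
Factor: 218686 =2^1*13^2*647^1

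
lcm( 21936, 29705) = 1425840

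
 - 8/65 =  - 1 + 57/65 = - 0.12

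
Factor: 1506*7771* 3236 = 37871315736  =  2^3 * 3^1*19^1*251^1*409^1*809^1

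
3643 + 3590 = 7233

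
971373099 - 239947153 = 731425946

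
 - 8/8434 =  - 4/4217  =  - 0.00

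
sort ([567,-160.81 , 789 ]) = [ - 160.81, 567,  789 ] 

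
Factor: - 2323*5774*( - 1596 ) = 21407151192= 2^3 * 3^1*7^1*19^1*23^1*101^1*2887^1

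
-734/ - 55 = 13 + 19/55  =  13.35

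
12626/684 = 6313/342  =  18.46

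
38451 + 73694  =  112145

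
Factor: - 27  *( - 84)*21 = 2^2*3^5 * 7^2 =47628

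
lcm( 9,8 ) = 72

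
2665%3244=2665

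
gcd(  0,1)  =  1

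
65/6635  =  13/1327 = 0.01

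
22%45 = 22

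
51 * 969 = 49419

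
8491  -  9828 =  - 1337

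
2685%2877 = 2685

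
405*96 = 38880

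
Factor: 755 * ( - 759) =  - 573045= - 3^1*5^1*11^1*23^1*151^1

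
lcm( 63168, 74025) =4737600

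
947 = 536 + 411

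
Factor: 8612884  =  2^2*7^1*29^1*10607^1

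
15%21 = 15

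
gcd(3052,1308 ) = 436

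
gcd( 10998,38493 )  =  5499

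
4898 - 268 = 4630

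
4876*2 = 9752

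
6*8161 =48966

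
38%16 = 6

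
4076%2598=1478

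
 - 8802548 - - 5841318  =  -2961230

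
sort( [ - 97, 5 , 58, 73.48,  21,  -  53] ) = [-97,-53, 5, 21, 58,  73.48]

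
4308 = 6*718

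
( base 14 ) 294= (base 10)522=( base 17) 1dc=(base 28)II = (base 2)1000001010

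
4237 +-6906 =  - 2669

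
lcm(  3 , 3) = 3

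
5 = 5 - 0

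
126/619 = 126/619 = 0.20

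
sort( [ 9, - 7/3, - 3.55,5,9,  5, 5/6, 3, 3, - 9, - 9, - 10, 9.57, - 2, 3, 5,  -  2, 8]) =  [- 10, - 9, - 9, - 3.55, - 7/3 , - 2 , - 2, 5/6, 3, 3, 3, 5,5,5, 8, 9, 9, 9.57] 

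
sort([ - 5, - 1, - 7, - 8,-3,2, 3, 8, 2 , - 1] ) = [ -8,  -  7, - 5, - 3, - 1 , - 1, 2,2,3,8]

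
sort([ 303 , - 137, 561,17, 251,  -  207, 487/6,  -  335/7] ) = [ - 207, - 137 , - 335/7 , 17, 487/6, 251 , 303,561] 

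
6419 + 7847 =14266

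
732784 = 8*91598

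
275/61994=275/61994=   0.00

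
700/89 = 700/89 = 7.87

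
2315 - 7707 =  - 5392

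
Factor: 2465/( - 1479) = -5/3 = - 3^ ( - 1 )*5^1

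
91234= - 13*( - 7018) 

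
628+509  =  1137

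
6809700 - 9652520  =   - 2842820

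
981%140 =1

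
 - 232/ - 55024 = 29/6878 = 0.00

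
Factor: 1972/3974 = 2^1*17^1*29^1*1987^( - 1) = 986/1987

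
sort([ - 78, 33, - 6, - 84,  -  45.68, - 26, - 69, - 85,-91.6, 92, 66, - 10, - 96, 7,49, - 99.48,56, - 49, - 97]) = [ - 99.48 ,-97, - 96 , - 91.6 , - 85, - 84 , - 78, - 69, - 49, - 45.68, - 26, - 10, - 6, 7, 33, 49, 56, 66,92]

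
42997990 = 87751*490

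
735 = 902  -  167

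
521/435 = 521/435 = 1.20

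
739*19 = 14041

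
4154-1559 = 2595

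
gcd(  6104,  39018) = 14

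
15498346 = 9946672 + 5551674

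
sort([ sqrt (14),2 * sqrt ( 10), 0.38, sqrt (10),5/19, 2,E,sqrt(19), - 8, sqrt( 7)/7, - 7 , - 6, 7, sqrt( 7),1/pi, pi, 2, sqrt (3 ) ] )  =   [ - 8,- 7,- 6, 5/19,  1/pi,sqrt( 7)/7, 0.38,sqrt(3),2,2, sqrt(7 ),  E,  pi, sqrt( 10 ), sqrt(14),sqrt(19),2*sqrt( 10),7 ]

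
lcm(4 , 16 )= 16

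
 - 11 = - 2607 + 2596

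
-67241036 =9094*( - 7394)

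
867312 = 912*951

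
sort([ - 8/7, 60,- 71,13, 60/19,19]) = [ - 71, - 8/7, 60/19,  13,19,60]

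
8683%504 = 115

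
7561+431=7992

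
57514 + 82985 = 140499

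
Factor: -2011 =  - 2011^1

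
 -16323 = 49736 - 66059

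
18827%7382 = 4063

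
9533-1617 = 7916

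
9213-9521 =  -308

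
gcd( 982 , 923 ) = 1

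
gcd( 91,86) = 1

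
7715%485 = 440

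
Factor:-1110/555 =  - 2^1 = -2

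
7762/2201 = 3 + 1159/2201=3.53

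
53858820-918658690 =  -864799870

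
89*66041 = 5877649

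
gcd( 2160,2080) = 80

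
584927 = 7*83561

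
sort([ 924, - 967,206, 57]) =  [ - 967,57, 206, 924]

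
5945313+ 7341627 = 13286940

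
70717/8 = 8839 + 5/8 = 8839.62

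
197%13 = 2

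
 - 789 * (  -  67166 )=52993974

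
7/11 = 7/11 = 0.64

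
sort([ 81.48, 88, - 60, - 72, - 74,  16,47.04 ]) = [ - 74, -72, - 60, 16,47.04, 81.48, 88]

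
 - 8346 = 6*(-1391)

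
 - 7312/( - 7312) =1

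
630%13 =6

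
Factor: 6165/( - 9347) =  - 3^2*5^1*13^( - 1 )*137^1*719^( - 1)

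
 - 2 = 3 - 5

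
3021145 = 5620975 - 2599830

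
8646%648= 222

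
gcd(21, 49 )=7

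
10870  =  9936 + 934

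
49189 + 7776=56965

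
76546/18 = 38273/9 =4252.56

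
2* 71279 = 142558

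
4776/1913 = 2 + 950/1913 = 2.50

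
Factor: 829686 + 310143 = 3^1* 19^1*19997^1 = 1139829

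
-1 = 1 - 2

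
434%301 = 133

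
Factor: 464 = 2^4 * 29^1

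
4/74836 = 1/18709 = 0.00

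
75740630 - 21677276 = 54063354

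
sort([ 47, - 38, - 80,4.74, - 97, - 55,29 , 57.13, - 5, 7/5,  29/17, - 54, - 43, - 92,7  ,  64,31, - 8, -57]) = [-97, - 92, - 80,-57, - 55, - 54, - 43, - 38, - 8, - 5, 7/5,29/17,4.74,7, 29, 31, 47, 57.13,64] 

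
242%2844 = 242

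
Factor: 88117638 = 2^1*3^1*7^1*313^1*6703^1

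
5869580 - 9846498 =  - 3976918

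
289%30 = 19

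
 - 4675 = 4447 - 9122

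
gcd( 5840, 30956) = 4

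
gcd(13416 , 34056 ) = 1032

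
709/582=1 + 127/582 = 1.22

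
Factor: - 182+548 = 366 = 2^1*3^1*61^1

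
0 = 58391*0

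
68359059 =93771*729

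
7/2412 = 7/2412 = 0.00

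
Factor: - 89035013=  -  83^1*1072711^1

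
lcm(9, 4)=36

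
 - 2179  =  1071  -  3250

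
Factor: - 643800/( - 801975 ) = 232/289 =2^3*17^( - 2)*29^1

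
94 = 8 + 86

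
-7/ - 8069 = 7/8069 = 0.00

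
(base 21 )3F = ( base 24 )36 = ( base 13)60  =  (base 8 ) 116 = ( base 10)78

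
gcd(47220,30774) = 6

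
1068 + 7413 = 8481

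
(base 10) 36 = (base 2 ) 100100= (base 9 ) 40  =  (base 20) 1G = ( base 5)121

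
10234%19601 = 10234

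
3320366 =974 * 3409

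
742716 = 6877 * 108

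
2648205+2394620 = 5042825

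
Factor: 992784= 2^4* 3^1*13^1* 37^1 * 43^1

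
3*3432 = 10296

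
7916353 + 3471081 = 11387434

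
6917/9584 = 6917/9584 = 0.72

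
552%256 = 40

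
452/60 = 113/15  =  7.53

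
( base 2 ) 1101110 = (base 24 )4E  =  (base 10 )110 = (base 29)3N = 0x6e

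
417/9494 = 417/9494 = 0.04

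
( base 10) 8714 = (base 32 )8GA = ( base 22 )I02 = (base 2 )10001000001010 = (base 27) bpk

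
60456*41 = 2478696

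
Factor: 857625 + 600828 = 1458453   =  3^1*23^2*919^1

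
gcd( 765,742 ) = 1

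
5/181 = 5/181 = 0.03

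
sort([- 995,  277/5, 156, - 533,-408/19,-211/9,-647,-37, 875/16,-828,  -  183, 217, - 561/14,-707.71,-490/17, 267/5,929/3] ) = [ - 995,-828, - 707.71, - 647,-533, - 183, - 561/14, - 37 , - 490/17,-211/9,-408/19,267/5,875/16,277/5,156,217,  929/3 ] 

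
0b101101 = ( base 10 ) 45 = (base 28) 1H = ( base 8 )55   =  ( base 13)36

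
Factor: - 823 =-823^1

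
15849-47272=- 31423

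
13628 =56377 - 42749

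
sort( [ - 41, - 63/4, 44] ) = [-41, - 63/4, 44] 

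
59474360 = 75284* 790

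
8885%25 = 10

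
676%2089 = 676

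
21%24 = 21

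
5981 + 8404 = 14385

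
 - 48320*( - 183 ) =8842560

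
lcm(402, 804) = 804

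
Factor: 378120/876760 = 3^1*  137^1 *953^ ( - 1)= 411/953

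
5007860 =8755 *572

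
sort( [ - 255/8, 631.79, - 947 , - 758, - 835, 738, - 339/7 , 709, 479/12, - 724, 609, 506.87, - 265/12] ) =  [ - 947, - 835, - 758, - 724, - 339/7,-255/8,-265/12, 479/12, 506.87, 609, 631.79, 709, 738 ]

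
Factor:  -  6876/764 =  - 9 =-3^2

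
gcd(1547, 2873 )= 221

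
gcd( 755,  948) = 1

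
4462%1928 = 606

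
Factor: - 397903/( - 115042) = 671/194  =  2^( - 1)*11^1*61^1*97^(-1)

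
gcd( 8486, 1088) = 2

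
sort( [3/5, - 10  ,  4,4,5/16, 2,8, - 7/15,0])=[ - 10 , - 7/15 , 0, 5/16,3/5,2,  4, 4, 8]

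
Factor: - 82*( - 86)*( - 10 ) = - 70520 = - 2^3 * 5^1 *41^1* 43^1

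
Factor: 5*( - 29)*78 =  - 11310 = - 2^1*3^1*5^1*13^1 * 29^1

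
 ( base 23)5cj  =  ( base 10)2940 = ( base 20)770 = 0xB7C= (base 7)11400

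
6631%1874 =1009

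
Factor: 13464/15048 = 17^1*19^ ( - 1 ) = 17/19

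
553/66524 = 553/66524 =0.01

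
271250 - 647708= - 376458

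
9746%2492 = 2270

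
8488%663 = 532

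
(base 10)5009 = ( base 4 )1032101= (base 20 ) ca9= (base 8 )11621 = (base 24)8gh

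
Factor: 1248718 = 2^1*17^1*19^1*1933^1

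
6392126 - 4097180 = 2294946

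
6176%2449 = 1278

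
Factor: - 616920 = - 2^3*3^1 * 5^1 * 53^1*97^1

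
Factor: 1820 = 2^2 *5^1*7^1*13^1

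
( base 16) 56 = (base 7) 152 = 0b1010110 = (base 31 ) 2O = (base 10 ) 86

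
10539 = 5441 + 5098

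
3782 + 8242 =12024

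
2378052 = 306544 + 2071508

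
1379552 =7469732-6090180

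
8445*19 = 160455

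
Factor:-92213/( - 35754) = 913/354=2^( - 1) * 3^(  -  1)*  11^1 *59^ ( - 1)*83^1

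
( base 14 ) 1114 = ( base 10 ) 2958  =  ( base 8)5616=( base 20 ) 77i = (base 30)38i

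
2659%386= 343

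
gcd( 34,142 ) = 2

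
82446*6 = 494676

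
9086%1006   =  32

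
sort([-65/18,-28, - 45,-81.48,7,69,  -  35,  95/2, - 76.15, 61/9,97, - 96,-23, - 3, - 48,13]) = [-96, - 81.48, - 76.15, - 48, - 45,-35, - 28, - 23, - 65/18, - 3, 61/9, 7,13,95/2 , 69, 97 ]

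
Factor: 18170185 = 5^1*11^1*31^1*10657^1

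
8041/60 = 134+1/60 =134.02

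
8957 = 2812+6145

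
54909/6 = 9151 + 1/2 = 9151.50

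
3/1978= 3/1978 = 0.00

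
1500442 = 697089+803353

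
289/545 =289/545 = 0.53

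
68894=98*703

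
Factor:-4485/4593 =- 5^1*13^1*23^1 * 1531^(- 1 ) = -1495/1531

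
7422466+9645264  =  17067730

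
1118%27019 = 1118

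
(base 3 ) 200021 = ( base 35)E3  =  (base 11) 409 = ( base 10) 493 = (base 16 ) 1ED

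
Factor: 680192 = 2^8*2657^1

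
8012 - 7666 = 346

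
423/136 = 3+15/136  =  3.11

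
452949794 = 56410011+396539783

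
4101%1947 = 207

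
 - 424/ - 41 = 10 + 14/41 = 10.34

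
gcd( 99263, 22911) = 1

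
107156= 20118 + 87038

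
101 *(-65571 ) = - 6622671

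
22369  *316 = 7068604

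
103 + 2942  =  3045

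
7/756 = 1/108 = 0.01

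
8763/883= 9 + 816/883 = 9.92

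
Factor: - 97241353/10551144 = - 2^( - 3 )*3^( - 1)*11^1*439631^ ( - 1)*8840123^1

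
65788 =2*32894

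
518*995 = 515410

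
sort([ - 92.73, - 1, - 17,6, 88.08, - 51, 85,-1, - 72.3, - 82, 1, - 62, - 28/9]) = [- 92.73, - 82,-72.3, - 62, - 51 ,-17, - 28/9,-1, - 1 , 1,6 , 85,88.08 ]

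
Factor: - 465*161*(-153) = 11454345 = 3^3* 5^1*7^1*17^1*23^1* 31^1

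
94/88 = 1  +  3/44 = 1.07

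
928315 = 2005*463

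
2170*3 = 6510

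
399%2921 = 399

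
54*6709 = 362286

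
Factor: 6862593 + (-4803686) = 2058907 = 1031^1*1997^1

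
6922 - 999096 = - 992174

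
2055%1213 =842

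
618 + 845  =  1463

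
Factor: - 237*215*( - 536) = 27311880 = 2^3*3^1 * 5^1*43^1*67^1*79^1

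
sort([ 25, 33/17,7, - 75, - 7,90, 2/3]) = [-75,-7,2/3,33/17,7,25, 90]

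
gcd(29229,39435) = 3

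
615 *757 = 465555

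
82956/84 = 6913/7 = 987.57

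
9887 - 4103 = 5784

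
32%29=3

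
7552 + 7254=14806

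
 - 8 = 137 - 145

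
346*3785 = 1309610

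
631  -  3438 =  - 2807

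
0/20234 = 0  =  0.00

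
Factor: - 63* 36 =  - 2^2 * 3^4* 7^1 = -  2268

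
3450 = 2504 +946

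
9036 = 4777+4259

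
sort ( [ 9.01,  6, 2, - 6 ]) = [ - 6,2,6, 9.01 ]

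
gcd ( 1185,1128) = 3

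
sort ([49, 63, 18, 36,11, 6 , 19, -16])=[ - 16 , 6,11, 18, 19,36, 49,63] 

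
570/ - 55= - 11  +  7/11  =  - 10.36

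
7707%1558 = 1475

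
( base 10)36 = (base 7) 51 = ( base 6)100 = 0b100100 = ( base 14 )28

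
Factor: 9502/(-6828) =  - 4751/3414 = -  2^( - 1)*3^ ( - 1 )*569^( - 1 )  *4751^1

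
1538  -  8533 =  - 6995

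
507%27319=507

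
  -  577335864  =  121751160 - 699087024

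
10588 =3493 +7095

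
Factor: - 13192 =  - 2^3*17^1*97^1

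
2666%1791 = 875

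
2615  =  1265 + 1350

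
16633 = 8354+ 8279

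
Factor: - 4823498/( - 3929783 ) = 2^1 * 11^(  -  1)*13^( - 1)*239^1*10091^1*27481^(- 1)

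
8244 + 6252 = 14496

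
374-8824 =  - 8450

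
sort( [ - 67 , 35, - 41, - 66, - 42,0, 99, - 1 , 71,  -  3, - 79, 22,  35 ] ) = [ - 79, - 67, - 66,  -  42, - 41, - 3,-1, 0, 22, 35, 35,71, 99] 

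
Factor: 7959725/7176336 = 2^(-4)*3^( - 1)*5^2*23^1*47^(-1 )*109^1*127^1*3181^ ( - 1)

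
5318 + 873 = 6191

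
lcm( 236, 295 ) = 1180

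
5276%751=19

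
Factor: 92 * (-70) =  - 2^3*5^1*7^1*23^1  =  - 6440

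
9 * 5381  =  48429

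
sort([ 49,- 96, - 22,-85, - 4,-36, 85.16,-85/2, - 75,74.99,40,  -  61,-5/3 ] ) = [ - 96 ,  -  85, - 75,-61, - 85/2,-36,-22,-4,- 5/3 , 40,49,74.99,85.16 ]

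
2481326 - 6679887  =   - 4198561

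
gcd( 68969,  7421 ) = 1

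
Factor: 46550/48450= 3^( - 1)*7^2 * 17^( - 1 ) = 49/51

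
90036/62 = 1452 + 6/31 = 1452.19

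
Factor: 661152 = 2^5*3^1*71^1 * 97^1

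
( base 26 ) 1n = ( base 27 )1m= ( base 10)49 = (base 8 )61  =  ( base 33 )1g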